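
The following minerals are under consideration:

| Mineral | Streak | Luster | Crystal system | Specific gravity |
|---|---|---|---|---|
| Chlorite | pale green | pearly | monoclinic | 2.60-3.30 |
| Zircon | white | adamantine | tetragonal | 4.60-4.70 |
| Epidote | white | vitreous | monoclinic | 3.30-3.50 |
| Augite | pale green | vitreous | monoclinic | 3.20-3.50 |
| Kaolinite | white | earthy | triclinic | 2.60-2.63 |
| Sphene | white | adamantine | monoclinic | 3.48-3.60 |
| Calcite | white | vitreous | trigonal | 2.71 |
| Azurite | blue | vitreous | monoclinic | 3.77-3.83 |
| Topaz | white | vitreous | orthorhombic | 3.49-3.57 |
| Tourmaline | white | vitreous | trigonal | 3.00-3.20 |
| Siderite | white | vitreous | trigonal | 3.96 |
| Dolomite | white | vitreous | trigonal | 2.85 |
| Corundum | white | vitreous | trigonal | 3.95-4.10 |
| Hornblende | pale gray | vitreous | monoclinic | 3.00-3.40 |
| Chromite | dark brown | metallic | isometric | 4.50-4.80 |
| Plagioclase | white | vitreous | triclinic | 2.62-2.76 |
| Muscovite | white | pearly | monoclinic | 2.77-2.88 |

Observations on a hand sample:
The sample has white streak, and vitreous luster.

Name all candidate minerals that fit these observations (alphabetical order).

Calcite, Corundum, Dolomite, Epidote, Plagioclase, Siderite, Topaz, Tourmaline

White streak is inconsistent with Chlorite, Augite, Azurite, Hornblende, Chromite.
Vitreous luster excludes Zircon, Kaolinite, Sphene, Muscovite.
Consistent with every observation: Calcite, Corundum, Dolomite, Epidote, Plagioclase, Siderite, Topaz, Tourmaline.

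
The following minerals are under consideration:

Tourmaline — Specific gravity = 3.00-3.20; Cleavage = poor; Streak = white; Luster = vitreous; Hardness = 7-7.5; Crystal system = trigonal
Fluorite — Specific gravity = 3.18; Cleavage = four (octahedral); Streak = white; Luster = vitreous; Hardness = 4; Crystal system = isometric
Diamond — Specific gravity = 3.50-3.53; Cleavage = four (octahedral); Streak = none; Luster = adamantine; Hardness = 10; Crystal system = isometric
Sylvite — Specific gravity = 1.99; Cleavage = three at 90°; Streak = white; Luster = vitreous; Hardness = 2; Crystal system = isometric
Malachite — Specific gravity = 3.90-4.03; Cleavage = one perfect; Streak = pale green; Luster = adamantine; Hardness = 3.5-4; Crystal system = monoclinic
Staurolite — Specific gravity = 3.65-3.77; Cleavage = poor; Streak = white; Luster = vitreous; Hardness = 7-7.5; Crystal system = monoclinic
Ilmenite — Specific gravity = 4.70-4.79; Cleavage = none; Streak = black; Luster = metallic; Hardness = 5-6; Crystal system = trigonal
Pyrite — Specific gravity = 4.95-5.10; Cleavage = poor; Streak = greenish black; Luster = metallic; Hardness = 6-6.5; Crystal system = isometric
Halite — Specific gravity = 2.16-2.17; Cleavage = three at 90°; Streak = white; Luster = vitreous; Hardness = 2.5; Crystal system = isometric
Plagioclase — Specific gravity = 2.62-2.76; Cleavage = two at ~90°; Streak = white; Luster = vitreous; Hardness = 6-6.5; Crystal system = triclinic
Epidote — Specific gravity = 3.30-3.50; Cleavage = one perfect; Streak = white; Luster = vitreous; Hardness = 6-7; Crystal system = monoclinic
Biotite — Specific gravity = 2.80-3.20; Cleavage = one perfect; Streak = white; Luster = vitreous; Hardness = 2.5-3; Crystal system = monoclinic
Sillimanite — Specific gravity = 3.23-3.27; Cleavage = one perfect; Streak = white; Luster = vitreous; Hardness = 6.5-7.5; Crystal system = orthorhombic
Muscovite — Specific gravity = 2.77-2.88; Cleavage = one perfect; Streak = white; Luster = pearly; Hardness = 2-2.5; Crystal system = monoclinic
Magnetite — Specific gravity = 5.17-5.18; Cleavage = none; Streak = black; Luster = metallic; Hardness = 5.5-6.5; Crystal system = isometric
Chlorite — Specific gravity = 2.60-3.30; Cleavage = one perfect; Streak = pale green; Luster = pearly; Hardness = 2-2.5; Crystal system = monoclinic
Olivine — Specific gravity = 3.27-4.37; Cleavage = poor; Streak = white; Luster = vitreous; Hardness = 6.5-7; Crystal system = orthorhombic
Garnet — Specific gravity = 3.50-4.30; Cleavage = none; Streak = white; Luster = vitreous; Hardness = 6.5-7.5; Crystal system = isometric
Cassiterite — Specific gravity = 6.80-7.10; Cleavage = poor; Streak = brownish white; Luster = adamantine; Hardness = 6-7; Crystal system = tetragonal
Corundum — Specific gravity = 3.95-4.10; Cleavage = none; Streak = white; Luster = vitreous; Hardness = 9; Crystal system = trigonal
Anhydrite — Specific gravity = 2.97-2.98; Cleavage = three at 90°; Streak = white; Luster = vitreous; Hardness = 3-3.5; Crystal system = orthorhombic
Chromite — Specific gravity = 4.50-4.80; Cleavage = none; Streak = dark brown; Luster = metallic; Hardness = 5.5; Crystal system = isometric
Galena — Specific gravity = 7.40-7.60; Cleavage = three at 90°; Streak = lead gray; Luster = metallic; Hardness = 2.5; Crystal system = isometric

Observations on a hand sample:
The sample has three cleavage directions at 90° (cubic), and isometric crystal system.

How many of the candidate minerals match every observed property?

3

Three cleavage directions at 90° (cubic) — leaves Sylvite, Halite, Anhydrite, Galena.
Isometric crystal system eliminates Anhydrite.
Remaining candidates: Galena, Halite, Sylvite.
That is 3 minerals.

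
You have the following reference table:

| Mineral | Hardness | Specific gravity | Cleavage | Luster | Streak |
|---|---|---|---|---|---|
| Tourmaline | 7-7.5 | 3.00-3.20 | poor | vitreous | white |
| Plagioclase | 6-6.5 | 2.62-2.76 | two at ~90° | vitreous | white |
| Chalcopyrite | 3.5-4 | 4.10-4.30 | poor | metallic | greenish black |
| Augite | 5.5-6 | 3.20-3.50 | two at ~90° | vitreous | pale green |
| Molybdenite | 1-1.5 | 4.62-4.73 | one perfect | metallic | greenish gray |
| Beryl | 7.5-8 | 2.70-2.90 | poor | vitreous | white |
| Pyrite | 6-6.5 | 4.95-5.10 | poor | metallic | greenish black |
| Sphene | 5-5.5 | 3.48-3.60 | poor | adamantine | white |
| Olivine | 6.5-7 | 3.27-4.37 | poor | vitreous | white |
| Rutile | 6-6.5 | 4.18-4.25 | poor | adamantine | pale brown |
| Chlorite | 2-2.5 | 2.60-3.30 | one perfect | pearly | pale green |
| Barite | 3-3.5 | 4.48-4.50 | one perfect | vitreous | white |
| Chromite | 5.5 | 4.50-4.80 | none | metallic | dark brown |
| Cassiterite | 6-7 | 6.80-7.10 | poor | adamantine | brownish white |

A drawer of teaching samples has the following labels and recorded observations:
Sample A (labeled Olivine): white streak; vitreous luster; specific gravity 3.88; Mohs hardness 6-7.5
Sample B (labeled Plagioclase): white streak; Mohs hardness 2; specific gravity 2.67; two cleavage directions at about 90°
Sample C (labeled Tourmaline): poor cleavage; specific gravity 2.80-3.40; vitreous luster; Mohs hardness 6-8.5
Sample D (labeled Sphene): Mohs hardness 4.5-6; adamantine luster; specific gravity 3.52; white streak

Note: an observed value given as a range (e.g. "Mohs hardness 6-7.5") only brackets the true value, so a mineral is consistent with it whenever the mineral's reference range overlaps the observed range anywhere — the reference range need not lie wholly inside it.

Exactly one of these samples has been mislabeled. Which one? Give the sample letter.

B

Sample A: all recorded properties match Olivine.
Sample B: Plagioclase has hardness 6-6.5, but the record shows Mohs hardness 2 — this label is wrong.
Sample C: all recorded properties match Tourmaline.
Sample D: all recorded properties match Sphene.
Only sample B is inconsistent with its label.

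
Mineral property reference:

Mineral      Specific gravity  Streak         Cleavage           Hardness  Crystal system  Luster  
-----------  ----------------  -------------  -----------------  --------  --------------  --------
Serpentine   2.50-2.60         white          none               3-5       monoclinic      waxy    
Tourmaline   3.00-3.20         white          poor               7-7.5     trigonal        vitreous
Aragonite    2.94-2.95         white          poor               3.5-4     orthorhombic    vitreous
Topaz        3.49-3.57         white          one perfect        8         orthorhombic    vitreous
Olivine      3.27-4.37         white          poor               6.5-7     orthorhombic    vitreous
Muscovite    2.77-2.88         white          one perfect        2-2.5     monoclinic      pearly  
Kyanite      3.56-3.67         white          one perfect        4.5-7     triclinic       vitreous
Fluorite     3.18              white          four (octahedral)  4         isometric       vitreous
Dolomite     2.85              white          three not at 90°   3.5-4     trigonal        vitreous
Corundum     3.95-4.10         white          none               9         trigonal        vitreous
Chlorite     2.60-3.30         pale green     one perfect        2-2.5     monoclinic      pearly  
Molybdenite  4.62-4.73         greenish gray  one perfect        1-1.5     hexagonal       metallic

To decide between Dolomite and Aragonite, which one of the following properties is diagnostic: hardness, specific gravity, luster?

Hardness: both 3.5-4 — identical.
Specific gravity: Dolomite 2.85, Aragonite 2.94-2.95 — these differ.
Luster: both vitreous — identical.
Specific gravity is the diagnostic property here.

specific gravity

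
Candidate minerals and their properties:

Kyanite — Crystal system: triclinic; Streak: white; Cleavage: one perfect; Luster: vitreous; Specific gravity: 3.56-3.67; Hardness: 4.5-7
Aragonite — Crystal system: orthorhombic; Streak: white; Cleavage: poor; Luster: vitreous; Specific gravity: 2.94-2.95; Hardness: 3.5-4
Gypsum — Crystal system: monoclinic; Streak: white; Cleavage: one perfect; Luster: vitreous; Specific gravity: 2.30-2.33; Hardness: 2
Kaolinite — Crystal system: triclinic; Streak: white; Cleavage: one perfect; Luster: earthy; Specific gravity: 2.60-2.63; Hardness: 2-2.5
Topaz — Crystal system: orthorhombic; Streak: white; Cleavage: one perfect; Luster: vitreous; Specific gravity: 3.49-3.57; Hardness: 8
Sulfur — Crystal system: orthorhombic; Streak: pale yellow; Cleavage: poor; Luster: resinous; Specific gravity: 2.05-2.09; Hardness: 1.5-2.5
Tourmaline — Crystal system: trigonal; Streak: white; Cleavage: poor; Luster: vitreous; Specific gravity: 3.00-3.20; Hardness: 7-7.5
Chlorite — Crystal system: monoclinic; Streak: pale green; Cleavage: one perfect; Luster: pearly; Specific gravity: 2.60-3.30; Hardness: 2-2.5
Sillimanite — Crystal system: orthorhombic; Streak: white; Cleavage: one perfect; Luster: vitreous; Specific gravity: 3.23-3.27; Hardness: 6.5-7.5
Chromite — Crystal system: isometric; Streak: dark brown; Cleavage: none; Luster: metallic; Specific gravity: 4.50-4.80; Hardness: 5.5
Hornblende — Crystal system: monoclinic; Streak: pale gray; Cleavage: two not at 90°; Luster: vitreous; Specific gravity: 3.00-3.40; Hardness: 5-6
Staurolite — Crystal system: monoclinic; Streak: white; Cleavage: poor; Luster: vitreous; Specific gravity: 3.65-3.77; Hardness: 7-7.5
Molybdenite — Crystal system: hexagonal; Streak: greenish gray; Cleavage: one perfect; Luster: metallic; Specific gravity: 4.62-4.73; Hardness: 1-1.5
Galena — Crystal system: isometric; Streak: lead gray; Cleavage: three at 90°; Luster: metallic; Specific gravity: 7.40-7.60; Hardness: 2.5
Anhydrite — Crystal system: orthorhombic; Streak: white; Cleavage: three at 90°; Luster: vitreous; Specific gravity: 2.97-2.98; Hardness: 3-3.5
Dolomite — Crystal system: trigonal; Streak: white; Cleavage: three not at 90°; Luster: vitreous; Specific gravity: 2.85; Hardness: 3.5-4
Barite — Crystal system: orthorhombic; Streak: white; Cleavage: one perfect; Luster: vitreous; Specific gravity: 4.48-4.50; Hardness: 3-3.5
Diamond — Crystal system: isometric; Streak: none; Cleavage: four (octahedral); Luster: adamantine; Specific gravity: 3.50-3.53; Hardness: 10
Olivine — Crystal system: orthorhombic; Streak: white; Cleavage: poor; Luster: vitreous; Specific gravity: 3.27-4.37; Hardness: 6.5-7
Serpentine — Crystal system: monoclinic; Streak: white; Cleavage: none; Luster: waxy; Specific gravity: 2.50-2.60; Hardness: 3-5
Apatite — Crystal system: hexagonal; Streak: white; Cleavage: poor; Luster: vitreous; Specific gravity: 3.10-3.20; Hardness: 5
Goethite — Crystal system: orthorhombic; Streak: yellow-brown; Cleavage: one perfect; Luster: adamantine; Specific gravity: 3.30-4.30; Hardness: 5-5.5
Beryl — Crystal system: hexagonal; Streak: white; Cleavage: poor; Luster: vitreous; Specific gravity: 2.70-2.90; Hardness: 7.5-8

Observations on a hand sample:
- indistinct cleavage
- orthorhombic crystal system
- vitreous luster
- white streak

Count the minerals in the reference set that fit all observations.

Indistinct cleavage: Aragonite, Sulfur, Tourmaline, Staurolite, Olivine, Apatite, Beryl remain.
Orthorhombic crystal system: Aragonite, Sulfur, Olivine remain.
Vitreous luster excludes Sulfur.
White streak: no further eliminations.
Remaining candidates: Aragonite, Olivine.
That is 2 minerals.

2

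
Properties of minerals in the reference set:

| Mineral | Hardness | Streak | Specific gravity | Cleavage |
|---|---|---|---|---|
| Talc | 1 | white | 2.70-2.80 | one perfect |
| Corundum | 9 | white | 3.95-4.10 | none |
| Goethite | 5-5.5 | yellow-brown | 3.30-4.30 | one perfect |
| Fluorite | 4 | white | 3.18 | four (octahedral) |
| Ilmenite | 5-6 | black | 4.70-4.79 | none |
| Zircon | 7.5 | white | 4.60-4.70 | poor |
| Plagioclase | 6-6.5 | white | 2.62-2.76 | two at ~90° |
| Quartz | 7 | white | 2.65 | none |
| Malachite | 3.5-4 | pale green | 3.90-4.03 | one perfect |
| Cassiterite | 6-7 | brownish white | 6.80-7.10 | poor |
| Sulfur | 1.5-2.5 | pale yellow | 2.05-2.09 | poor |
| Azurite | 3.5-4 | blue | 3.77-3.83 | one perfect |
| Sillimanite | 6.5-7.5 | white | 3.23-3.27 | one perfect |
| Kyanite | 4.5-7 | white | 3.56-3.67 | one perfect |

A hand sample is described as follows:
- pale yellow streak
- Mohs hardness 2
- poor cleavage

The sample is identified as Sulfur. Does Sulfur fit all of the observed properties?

Pale yellow streak — is consistent with Sulfur (pale yellow streak).
Mohs hardness 2 — is consistent with Sulfur (hardness 1.5-2.5).
Poor cleavage — is consistent with Sulfur (cleavage poor).
Nothing contradicts Sulfur.

Yes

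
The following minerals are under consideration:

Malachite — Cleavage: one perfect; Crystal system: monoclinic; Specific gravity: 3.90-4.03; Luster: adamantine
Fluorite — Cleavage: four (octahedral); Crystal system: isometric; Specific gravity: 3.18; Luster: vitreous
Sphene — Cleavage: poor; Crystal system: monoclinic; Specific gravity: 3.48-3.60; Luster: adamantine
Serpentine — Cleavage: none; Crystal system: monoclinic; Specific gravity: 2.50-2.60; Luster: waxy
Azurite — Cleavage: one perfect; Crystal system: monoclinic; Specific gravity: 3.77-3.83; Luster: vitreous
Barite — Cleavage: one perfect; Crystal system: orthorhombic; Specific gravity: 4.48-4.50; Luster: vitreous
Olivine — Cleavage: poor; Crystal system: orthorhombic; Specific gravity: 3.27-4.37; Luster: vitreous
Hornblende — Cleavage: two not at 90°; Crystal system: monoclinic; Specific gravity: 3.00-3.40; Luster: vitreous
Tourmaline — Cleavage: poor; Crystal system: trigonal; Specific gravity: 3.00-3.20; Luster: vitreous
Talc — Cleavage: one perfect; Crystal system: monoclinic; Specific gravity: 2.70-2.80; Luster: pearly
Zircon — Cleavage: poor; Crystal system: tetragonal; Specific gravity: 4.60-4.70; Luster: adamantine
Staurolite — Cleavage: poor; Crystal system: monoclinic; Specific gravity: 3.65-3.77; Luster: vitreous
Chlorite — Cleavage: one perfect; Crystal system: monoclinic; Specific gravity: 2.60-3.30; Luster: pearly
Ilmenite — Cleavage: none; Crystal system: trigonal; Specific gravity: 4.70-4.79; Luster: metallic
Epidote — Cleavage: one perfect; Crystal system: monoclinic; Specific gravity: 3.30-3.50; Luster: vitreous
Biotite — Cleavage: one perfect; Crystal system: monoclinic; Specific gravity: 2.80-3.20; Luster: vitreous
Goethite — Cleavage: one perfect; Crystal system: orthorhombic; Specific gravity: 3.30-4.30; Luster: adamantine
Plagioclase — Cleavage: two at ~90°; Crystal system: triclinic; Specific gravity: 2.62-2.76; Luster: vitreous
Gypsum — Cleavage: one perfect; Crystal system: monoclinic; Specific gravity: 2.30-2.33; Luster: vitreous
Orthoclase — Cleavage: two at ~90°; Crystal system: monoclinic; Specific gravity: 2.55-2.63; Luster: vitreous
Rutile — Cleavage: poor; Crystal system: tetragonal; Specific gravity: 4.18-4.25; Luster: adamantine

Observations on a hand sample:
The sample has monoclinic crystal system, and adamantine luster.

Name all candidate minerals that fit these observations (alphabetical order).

Malachite, Sphene

Monoclinic crystal system — narrows the field to Malachite, Sphene, Serpentine, Azurite, Hornblende, Talc, Staurolite, Chlorite, Epidote, Biotite, Gypsum, Orthoclase.
Adamantine luster — Malachite, Sphene remain.
Remaining candidates: Malachite, Sphene.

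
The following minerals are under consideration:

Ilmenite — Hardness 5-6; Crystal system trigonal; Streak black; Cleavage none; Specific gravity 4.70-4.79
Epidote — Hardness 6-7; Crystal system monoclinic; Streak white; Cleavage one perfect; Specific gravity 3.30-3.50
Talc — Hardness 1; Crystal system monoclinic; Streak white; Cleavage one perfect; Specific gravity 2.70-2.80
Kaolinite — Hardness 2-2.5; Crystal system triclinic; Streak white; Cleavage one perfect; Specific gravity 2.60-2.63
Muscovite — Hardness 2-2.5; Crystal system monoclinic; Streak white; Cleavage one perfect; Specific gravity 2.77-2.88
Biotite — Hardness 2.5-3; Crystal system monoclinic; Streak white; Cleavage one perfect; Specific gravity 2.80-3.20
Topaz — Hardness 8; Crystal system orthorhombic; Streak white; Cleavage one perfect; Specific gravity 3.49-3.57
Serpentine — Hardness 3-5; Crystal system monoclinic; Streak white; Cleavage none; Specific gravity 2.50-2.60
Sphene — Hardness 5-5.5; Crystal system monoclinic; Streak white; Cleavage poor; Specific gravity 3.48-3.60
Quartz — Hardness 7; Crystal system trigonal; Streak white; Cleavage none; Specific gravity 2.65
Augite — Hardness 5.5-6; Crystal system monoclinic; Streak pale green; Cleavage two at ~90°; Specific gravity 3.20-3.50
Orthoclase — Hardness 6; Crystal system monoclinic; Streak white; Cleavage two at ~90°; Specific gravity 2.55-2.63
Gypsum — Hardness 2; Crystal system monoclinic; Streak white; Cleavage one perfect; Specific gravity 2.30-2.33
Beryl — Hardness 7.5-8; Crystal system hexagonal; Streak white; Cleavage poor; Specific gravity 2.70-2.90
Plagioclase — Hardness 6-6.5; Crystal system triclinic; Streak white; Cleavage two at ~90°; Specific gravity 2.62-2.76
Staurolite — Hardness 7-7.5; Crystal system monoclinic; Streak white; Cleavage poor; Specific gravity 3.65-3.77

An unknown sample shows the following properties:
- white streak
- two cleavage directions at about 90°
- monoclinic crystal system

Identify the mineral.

Orthoclase

White streak excludes Ilmenite, Augite.
Two cleavage directions at about 90°: Orthoclase, Plagioclase remain.
Monoclinic crystal system excludes Plagioclase.
Orthoclase is the sole remaining match.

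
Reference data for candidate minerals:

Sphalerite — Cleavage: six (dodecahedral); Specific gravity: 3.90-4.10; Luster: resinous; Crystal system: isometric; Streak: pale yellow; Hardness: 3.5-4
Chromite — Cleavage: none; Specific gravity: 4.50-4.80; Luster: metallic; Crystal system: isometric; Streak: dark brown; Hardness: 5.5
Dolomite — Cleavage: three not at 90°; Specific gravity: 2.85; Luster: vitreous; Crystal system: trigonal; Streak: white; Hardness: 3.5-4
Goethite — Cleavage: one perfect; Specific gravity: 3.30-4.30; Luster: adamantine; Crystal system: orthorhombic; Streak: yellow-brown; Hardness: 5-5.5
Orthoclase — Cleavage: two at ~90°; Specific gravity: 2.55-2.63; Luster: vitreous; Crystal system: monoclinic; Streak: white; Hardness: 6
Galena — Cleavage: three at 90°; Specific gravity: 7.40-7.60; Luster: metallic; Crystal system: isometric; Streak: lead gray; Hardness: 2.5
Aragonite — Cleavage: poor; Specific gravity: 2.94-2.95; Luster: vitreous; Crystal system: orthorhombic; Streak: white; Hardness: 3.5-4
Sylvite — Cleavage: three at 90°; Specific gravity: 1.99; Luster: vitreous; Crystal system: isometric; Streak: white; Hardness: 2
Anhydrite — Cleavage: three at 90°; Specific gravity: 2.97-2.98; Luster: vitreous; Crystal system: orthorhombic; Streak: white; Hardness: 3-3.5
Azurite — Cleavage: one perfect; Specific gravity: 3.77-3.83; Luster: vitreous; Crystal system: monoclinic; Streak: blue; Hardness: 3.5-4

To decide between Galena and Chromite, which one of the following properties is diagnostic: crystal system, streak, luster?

streak

Crystal system: both isometric — identical.
Streak: Galena lead gray, Chromite dark brown — different.
Luster: both metallic — identical.
Streak is the diagnostic property here.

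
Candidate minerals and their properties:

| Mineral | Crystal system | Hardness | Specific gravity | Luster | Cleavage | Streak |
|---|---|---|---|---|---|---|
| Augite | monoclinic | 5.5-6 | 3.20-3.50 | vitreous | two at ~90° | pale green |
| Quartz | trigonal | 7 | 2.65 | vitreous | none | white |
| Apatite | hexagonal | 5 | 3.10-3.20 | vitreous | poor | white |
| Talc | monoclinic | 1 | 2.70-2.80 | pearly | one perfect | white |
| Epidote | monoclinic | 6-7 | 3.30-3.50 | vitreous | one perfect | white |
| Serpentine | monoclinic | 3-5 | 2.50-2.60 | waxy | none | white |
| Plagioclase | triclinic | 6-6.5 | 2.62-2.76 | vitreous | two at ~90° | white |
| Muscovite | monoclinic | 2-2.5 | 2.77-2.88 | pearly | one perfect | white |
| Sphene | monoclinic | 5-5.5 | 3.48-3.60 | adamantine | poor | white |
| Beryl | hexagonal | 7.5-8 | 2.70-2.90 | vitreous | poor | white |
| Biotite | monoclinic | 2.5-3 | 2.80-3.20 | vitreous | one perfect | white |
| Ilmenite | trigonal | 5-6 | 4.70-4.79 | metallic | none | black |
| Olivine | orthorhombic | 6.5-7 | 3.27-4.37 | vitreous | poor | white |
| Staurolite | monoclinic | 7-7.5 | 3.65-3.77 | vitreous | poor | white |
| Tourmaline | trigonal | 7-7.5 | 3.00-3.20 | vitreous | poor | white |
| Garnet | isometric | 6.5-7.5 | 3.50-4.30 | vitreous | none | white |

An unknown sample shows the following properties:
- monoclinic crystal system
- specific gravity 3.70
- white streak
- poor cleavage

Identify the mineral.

Monoclinic crystal system: leaves Augite, Talc, Epidote, Serpentine, Muscovite, Sphene, Biotite, Staurolite.
Specific gravity 3.70: only Staurolite remains.
White streak: all remaining candidates fit.
Poor cleavage: every remaining candidate is consistent.
Staurolite is the sole remaining match.

Staurolite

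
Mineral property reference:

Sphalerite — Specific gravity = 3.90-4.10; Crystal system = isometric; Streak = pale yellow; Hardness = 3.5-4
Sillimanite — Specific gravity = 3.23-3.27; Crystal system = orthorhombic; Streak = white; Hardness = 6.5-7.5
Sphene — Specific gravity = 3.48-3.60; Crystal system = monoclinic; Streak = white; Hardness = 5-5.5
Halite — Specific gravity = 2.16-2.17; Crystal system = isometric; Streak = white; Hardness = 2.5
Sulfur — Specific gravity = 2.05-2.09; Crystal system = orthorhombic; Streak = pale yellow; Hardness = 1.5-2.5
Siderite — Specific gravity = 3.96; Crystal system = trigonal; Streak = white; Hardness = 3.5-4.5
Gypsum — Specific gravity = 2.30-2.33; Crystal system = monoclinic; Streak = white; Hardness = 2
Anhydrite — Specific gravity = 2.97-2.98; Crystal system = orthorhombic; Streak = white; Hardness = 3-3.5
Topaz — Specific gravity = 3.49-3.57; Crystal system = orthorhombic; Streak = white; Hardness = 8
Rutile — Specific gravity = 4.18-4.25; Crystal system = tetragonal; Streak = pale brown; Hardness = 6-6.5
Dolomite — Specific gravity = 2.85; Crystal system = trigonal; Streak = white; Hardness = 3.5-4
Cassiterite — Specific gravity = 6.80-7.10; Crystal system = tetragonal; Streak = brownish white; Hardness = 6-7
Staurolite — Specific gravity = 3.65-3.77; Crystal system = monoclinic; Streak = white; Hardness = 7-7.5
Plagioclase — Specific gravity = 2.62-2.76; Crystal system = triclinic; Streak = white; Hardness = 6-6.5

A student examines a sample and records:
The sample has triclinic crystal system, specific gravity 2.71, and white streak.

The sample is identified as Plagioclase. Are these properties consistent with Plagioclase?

Consistent

Triclinic crystal system — fits Plagioclase (triclinic system).
Specific gravity 2.71 — fits Plagioclase (SG 2.62-2.76).
White streak — fits Plagioclase (white streak).
All observations are consistent with the tabulated values for Plagioclase.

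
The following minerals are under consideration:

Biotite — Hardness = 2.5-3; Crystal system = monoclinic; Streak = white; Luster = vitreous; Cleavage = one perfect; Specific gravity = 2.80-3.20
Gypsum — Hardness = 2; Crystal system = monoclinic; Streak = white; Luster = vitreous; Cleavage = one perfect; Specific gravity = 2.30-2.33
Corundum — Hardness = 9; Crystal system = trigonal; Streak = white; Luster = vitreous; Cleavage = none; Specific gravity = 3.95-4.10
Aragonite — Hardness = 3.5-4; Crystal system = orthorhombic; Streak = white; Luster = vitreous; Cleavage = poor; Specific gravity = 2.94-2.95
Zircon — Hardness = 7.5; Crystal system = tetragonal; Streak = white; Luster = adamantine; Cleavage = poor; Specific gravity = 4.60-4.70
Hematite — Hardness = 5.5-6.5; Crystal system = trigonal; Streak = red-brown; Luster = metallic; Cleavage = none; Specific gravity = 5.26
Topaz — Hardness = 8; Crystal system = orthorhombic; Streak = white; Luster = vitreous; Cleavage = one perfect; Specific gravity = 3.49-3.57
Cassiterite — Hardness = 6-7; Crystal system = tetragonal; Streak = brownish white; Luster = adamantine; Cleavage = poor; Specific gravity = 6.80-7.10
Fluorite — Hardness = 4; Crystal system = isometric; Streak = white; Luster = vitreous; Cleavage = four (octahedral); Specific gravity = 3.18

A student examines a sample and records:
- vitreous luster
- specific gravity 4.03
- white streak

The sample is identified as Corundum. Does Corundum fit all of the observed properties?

Vitreous luster — fits Corundum (vitreous luster).
Specific gravity 4.03 — fits Corundum (SG 3.95-4.10).
White streak — fits Corundum (white streak).
All observations are consistent with the tabulated values for Corundum.

Consistent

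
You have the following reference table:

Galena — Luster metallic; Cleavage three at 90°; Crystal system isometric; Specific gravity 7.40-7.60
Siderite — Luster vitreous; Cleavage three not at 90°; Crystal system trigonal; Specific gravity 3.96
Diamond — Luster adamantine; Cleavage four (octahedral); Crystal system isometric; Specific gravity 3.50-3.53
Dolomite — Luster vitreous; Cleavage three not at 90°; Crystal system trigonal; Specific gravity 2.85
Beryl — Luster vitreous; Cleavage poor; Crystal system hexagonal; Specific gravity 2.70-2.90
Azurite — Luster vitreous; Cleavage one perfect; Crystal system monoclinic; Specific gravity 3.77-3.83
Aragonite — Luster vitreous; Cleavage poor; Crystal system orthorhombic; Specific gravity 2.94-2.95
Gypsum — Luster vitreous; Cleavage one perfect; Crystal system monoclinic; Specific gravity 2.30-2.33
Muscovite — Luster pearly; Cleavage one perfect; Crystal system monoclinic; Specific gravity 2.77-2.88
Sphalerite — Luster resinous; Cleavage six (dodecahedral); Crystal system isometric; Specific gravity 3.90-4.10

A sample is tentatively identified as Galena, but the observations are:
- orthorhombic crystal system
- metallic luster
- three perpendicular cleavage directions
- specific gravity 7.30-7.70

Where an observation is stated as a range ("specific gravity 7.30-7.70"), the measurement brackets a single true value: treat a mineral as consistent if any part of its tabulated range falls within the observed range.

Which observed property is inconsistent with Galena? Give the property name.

crystal system

Orthorhombic crystal system: Galena has isometric system — outside the reference range.
Metallic luster: Galena has metallic luster — agrees.
Three perpendicular cleavage directions: Galena has cleavage three at 90° — agrees.
Specific gravity 7.30-7.70: Galena has SG 7.40-7.60 — agrees.
The crystal system is the one property that does not fit.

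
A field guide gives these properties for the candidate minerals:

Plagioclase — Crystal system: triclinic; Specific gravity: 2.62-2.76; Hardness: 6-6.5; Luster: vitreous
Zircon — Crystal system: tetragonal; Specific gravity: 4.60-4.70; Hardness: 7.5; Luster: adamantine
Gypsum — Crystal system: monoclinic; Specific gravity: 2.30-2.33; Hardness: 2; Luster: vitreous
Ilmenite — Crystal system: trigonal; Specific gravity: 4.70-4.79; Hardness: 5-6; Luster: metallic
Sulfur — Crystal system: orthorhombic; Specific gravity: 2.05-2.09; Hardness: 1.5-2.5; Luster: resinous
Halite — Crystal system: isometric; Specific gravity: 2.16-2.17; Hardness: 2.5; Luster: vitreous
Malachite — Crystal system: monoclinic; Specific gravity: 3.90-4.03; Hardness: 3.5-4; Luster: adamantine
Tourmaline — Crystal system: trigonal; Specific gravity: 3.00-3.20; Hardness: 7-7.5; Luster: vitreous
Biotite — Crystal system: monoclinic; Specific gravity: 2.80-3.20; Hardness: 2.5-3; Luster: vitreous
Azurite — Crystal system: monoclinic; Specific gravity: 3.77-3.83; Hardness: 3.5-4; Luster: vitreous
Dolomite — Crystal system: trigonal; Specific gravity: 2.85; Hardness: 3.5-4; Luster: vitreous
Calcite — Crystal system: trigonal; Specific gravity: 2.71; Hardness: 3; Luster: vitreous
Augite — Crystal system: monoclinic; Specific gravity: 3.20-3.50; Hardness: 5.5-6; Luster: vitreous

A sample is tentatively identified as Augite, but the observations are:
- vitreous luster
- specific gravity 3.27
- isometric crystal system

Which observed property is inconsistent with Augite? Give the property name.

Vitreous luster: Augite has vitreous luster — agrees.
Specific gravity 3.27: Augite has SG 3.20-3.50 — agrees.
Isometric crystal system: Augite has monoclinic system — does not match.
Everything matches except the crystal system.

crystal system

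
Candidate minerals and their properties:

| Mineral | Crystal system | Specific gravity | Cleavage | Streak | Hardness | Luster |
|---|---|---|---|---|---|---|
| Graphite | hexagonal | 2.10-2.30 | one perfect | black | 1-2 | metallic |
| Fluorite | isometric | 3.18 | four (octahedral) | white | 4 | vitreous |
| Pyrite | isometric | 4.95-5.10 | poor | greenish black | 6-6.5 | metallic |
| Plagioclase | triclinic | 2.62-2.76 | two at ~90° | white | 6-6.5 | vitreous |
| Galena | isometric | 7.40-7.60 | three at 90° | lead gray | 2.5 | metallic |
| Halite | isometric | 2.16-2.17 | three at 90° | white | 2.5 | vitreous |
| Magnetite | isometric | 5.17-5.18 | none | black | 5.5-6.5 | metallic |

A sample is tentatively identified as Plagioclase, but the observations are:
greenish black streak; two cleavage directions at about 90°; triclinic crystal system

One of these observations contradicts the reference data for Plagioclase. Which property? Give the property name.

streak

Greenish black streak: Plagioclase has white streak — outside the reference range.
Two cleavage directions at about 90°: Plagioclase has cleavage two at ~90° — within range.
Triclinic crystal system: Plagioclase has triclinic system — within range.
Everything matches except the streak.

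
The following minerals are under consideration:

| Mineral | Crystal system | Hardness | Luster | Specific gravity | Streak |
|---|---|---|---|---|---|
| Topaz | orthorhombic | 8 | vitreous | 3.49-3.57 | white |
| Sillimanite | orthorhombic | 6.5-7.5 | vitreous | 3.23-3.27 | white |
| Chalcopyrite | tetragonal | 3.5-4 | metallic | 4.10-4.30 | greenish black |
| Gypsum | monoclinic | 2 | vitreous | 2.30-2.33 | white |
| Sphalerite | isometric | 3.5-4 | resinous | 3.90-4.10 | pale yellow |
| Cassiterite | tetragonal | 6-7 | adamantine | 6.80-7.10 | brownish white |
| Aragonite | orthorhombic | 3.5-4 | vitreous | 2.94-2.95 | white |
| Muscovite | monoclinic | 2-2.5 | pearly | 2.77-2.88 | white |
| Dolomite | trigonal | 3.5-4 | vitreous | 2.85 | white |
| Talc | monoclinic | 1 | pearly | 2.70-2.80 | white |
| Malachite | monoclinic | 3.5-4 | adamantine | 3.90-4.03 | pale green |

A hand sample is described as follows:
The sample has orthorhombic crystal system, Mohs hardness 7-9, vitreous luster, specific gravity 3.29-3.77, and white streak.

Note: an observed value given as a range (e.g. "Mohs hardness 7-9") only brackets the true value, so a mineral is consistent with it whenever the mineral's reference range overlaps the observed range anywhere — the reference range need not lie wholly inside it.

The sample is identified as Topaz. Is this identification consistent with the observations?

Orthorhombic crystal system — matches Topaz (orthorhombic system).
Mohs hardness 7-9 — matches Topaz (hardness 8).
Vitreous luster — matches Topaz (vitreous luster).
Specific gravity 3.29-3.77 — matches Topaz (SG 3.49-3.57).
White streak — matches Topaz (white streak).
Every observed property is compatible with the reference values for Topaz.

Consistent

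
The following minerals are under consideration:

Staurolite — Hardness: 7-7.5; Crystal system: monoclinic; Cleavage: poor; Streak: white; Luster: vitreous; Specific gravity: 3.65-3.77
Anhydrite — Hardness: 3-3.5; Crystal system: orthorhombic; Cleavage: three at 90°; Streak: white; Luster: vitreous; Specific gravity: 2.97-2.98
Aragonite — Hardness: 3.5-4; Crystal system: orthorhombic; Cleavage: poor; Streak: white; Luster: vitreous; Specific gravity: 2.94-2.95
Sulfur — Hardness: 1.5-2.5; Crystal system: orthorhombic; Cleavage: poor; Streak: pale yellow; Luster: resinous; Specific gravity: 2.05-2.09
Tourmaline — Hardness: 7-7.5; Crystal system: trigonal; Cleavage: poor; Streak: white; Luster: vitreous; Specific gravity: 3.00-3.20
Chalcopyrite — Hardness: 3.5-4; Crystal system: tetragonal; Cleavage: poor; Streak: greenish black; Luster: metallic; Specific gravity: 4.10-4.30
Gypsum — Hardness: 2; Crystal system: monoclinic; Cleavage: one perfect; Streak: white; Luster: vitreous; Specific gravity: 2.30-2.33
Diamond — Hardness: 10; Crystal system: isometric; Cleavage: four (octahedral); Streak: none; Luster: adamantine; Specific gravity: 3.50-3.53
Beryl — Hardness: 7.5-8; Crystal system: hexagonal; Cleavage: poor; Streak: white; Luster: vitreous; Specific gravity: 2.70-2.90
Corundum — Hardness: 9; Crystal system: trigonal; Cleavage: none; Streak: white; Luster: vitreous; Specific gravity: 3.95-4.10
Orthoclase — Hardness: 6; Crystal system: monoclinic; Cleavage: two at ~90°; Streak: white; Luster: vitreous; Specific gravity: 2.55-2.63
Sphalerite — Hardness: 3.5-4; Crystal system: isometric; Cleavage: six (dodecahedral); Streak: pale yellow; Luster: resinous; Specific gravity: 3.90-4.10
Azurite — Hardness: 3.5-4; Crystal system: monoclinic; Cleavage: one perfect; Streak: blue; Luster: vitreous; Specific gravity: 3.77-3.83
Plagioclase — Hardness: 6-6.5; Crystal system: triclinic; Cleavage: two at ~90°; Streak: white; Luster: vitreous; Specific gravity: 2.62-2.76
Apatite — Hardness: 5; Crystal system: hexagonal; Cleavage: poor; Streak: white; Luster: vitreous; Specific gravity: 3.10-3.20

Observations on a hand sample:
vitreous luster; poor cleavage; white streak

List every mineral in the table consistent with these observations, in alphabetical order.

Vitreous luster rules out Sulfur, Chalcopyrite, Diamond, Sphalerite.
Poor cleavage: Staurolite, Aragonite, Tourmaline, Beryl, Apatite remain.
White streak: consistent with all remaining minerals.
Remaining candidates: Apatite, Aragonite, Beryl, Staurolite, Tourmaline.

Apatite, Aragonite, Beryl, Staurolite, Tourmaline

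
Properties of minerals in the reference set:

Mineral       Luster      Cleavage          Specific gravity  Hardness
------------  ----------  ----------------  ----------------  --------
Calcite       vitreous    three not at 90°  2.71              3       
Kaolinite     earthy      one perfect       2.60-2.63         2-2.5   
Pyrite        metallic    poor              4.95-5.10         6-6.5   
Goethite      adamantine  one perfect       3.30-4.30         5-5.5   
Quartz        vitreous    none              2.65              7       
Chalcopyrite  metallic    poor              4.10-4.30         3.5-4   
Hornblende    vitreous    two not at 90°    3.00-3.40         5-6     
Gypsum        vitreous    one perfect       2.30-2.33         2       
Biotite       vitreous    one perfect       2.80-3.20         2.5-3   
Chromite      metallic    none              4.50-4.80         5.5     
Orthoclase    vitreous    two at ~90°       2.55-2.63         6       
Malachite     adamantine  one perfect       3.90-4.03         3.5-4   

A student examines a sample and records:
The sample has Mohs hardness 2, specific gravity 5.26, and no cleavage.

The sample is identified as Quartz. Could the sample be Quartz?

Mohs hardness 2 — Quartz has hardness 7; inconsistent.
Specific gravity 5.26 — Quartz has SG 2.65; inconsistent.
No cleavage — matches Quartz (cleavage none).
2 of the observed properties are inconsistent with Quartz.

Inconsistent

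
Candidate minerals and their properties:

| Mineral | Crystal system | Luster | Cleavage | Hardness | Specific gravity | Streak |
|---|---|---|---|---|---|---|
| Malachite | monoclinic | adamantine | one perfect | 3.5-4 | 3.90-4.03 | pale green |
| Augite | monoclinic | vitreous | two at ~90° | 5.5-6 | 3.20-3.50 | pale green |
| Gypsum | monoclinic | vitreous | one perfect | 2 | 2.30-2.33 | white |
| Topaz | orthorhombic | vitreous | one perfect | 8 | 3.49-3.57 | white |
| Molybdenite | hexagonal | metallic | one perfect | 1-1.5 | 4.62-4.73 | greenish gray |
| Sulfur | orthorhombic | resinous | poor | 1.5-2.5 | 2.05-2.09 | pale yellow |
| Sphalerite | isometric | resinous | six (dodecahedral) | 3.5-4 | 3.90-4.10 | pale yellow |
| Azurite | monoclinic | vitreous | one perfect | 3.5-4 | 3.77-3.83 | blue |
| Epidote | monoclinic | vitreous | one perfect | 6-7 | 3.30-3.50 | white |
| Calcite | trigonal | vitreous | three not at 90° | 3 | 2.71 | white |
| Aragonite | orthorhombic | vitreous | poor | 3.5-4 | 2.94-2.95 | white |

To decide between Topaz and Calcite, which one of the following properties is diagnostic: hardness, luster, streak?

hardness

Hardness: Topaz 8, Calcite 3 — these differ.
Luster: both vitreous — same for both.
Streak: both white — same for both.
Of the listed properties, hardness is the one that separates them.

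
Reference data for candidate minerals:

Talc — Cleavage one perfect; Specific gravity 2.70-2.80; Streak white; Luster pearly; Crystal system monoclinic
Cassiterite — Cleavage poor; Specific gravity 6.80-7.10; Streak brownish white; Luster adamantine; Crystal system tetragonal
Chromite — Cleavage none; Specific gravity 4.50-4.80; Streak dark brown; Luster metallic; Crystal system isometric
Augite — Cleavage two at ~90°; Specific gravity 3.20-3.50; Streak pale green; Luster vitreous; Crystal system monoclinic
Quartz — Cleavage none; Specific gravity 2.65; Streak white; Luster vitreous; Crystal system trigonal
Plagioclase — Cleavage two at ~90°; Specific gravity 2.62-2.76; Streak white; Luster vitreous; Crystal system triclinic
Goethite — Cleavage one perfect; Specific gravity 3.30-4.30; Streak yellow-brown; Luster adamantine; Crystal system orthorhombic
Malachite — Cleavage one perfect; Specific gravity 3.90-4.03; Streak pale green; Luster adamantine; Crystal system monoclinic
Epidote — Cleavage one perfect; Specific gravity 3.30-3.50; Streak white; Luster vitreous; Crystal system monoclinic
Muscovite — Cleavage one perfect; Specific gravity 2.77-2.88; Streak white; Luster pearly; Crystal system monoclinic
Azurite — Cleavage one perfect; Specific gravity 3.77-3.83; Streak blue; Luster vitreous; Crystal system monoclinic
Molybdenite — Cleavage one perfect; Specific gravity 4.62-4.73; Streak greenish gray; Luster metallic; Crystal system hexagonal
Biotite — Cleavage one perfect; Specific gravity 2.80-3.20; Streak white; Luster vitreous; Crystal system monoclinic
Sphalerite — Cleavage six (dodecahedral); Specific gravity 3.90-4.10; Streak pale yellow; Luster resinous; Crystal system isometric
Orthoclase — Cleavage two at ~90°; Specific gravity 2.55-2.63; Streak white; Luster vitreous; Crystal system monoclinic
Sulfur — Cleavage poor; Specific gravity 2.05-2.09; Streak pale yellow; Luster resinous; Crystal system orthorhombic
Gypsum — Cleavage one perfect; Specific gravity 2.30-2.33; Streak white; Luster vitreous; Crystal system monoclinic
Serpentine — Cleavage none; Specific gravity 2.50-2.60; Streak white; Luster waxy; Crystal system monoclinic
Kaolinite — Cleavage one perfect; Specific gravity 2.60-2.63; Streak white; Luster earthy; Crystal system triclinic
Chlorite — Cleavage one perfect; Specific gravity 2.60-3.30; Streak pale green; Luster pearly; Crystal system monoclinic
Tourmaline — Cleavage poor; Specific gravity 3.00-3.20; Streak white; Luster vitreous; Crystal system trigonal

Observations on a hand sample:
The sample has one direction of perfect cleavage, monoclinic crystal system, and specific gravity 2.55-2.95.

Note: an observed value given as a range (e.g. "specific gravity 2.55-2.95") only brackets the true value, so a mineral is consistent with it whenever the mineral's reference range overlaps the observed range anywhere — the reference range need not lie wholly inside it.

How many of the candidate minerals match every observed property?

One direction of perfect cleavage — narrows the field to Talc, Goethite, Malachite, Epidote, Muscovite, Azurite, Molybdenite, Biotite, Gypsum, Kaolinite, Chlorite.
Monoclinic crystal system eliminates Goethite, Molybdenite, Kaolinite.
Specific gravity 2.55-2.95 excludes Malachite, Epidote, Azurite, Gypsum.
Consistent with every observation: Biotite, Chlorite, Muscovite, Talc.
That is 4 minerals.

4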